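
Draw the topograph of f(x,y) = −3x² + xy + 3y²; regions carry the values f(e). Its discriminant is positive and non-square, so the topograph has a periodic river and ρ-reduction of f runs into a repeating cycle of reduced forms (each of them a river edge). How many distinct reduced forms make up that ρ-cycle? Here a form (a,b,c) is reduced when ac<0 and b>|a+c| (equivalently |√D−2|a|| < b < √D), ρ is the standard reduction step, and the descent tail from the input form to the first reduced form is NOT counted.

D = 37, ⌊√D⌋ = 6
river: ρ → (3,5,-1)
river: ρ → (-1,5,3)
river: ρ → (3,1,-3)
river: ρ → (-3,5,1)
river: ρ → (1,5,-3)
river: ρ → (-3,1,3)
ρ-cycle length = 6 (tail of 0 descent steps not counted)

6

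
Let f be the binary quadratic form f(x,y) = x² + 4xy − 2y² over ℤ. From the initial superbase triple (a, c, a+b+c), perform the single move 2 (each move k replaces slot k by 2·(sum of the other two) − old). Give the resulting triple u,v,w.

start (1,-2,3) = (f(1,0),f(0,1),f(1,1))
replace slot 2: 2·(1+3) − (-2) = 10 → (1,10,3)

1,10,3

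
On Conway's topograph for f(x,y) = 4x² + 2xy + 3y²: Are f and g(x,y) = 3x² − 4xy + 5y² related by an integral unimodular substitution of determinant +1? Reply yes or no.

D₁ = -44, D₂ = -44
f: flip: (4,2,3)→(3,-2,4)
f: reduced (well bottom): (3,-2,4) with a≤c, −a<b≤a
g: translate: b→2 (≡-4 mod 6), so (3,-4,5)→(3,2,4)
g: reduced (well bottom): (3,2,4) with a≤c, −a<b≤a
reduced forms (3, -2, 4) vs (3, 2, 4) ⇒ inequivalent

no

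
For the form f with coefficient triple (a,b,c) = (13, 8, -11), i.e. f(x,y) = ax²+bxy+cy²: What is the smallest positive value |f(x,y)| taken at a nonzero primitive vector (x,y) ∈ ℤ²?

river: ρ → (-11,14,10)
river: ρ → (10,6,-15)
river: ρ → (-15,24,1)
river: ρ → (1,24,-15)
river: ρ → (-15,6,10)
river: ρ → (10,14,-11)
river: ρ → (-11,8,13)
river: ρ → (13,18,-6)
river: ρ → (-6,18,13)
river: ρ → (13,8,-11)
closes: descent 0, river 10
min |a| on river = 1

1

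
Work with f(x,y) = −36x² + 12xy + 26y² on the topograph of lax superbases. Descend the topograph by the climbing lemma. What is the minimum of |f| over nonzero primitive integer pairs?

river: ρ → (26,40,-22)
river: ρ → (-22,48,18)
river: ρ → (18,60,-4)
river: ρ → (-4,60,18)
river: ρ → (18,48,-22)
river: ρ → (-22,40,26)
river: ρ → (26,12,-36)
river: ρ → (-36,60,2)
river: ρ → (2,60,-36)
river: ρ → (-36,12,26)
closes: descent 0, river 10
min |a| on river = 2

2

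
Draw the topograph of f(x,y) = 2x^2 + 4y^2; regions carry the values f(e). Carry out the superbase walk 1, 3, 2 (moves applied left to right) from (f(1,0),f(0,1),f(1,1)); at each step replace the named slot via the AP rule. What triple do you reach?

start (2,4,6) = (f(1,0),f(0,1),f(1,1))
replace slot 1: 2·(4+6) − 2 = 18 → (18,4,6)
replace slot 3: 2·(18+4) − 6 = 38 → (18,4,38)
replace slot 2: 2·(18+38) − 4 = 108 → (18,108,38)

18,108,38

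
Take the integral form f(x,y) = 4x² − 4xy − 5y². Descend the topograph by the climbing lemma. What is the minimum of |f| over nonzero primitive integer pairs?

descent: ρ → (-5,4,4)  [lands on river]
river: ρ → (4,4,-5)
river: ρ → (-5,6,3)
river: ρ → (3,6,-5)
closes: descent 1, river 4
min |a| on river = 3

3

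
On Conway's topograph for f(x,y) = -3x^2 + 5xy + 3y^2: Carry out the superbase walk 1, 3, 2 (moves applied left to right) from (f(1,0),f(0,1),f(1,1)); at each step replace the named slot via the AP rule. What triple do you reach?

start (-3,3,5) = (f(1,0),f(0,1),f(1,1))
replace slot 1: 2·(3+5) − (-3) = 19 → (19,3,5)
replace slot 3: 2·(19+3) − 5 = 39 → (19,3,39)
replace slot 2: 2·(19+39) − 3 = 113 → (19,113,39)

19,113,39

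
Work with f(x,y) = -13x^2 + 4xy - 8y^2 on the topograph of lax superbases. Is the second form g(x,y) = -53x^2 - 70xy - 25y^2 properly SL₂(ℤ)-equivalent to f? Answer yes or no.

D₁ = -400, D₂ = -400
f is negative-definite; reduce −f:
−f: flip: (13,-4,8)→(8,4,13)
−f: reduced (well bottom): (8,4,13) with a≤c, −a<b≤a
flip sign back: reduced form of f is (-8,-4,-13)
g is negative-definite; reduce −g:
−g: translate: b→-36 (≡70 mod 106), so (53,70,25)→(53,-36,8)
−g: flip: (53,-36,8)→(8,36,53)
−g: translate: b→4 (≡36 mod 16), so (8,36,53)→(8,4,13)
−g: reduced (well bottom): (8,4,13) with a≤c, −a<b≤a
flip sign back: reduced form of g is (-8,-4,-13)
reduced forms (-8, -4, -13) vs (-8, -4, -13) ⇒ equivalent

yes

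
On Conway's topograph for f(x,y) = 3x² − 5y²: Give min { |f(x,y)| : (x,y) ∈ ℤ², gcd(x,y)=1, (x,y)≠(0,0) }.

descent: ρ → (-5,0,3)
descent: ρ → (3,6,-2)  [lands on river]
river: ρ → (-2,6,3)
closes: descent 2, river 2
min |a| on river = 2

2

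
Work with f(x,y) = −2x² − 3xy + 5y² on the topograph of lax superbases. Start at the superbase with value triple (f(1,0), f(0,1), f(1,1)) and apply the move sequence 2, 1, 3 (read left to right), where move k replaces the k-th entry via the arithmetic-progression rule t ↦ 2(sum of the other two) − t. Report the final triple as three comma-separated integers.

start (-2,5,0) = (f(1,0),f(0,1),f(1,1))
replace slot 2: 2·((-2)+0) − 5 = -9 → (-2,-9,0)
replace slot 1: 2·((-9)+0) − (-2) = -16 → (-16,-9,0)
replace slot 3: 2·((-16)+(-9)) − 0 = -50 → (-16,-9,-50)

-16,-9,-50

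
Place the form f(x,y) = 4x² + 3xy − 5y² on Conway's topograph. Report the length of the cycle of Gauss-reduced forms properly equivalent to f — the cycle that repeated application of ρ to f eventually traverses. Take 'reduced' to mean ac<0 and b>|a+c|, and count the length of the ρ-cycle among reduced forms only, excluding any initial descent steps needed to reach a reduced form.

D = 89, ⌊√D⌋ = 9
river: ρ → (-5,7,2)
river: ρ → (2,9,-1)
river: ρ → (-1,9,2)
river: ρ → (2,7,-5)
river: ρ → (-5,3,4)
river: ρ → (4,5,-4)
river: ρ → (-4,3,5)
river: ρ → (5,7,-2)
river: ρ → (-2,9,1)
river: ρ → (1,9,-2)
river: ρ → (-2,7,5)
river: ρ → (5,3,-4)
river: ρ → (-4,5,4)
river: ρ → (4,3,-5)
ρ-cycle length = 14 (tail of 0 descent steps not counted)

14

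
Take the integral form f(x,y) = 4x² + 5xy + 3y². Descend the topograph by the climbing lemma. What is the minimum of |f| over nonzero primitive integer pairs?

translate: b→-3 (≡5 mod 8), so (4,5,3)→(4,-3,2)
flip: (4,-3,2)→(2,3,4)
translate: b→-1 (≡3 mod 4), so (2,3,4)→(2,-1,3)
reduced (well bottom): (2,-1,3) with a≤c, −a<b≤a
well minimum = a = 2

2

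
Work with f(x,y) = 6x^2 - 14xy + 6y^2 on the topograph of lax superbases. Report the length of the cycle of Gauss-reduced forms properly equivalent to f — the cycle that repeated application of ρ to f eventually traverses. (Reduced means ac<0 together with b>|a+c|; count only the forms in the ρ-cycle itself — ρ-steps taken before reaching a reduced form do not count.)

D = 52, ⌊√D⌋ = 7
descent: ρ → (6,2,-2)
descent: ρ → (-2,6,2)  [lands on river]
river: ρ → (2,6,-2)
ρ-cycle length = 2 (tail of 2 descent steps not counted)

2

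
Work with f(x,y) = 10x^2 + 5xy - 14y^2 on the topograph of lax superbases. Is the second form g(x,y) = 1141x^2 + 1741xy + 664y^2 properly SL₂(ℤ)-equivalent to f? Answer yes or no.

D₁ = 585, D₂ = 585
river cycle of f (length 12): (-14, 23, 1), (1, 23, -14), (-14, 5, 10), (10, 15, -9), (-9, 21, 4), (4, 19, -14), (-14, 9, 9), (9, 9, -14), (-14, 19, 4), (4, 21, -9), … (2 more)
river cycle of g (length 12): (1, 23, -14), (-14, 5, 10), (10, 15, -9), (-9, 21, 4), (4, 19, -14), (-14, 9, 9), (9, 9, -14), (-14, 19, 4), (4, 21, -9), (-9, 15, 10), … (2 more)
cycles coincide ⇒ equivalent

yes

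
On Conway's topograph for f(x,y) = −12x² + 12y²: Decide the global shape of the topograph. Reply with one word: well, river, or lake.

D = b²−4ac = 0² − 4·(-12)·12 = 576
D = 24² is a perfect square ⇒ form factors over ℤ ⇒ lakes

lake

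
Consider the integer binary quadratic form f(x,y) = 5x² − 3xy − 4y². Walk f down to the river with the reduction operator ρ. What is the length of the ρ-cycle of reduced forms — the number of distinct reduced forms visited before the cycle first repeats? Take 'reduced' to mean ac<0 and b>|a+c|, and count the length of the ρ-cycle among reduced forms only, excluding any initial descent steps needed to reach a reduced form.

D = 89, ⌊√D⌋ = 9
descent: ρ → (-4,3,5)  [lands on river]
river: ρ → (5,7,-2)
river: ρ → (-2,9,1)
river: ρ → (1,9,-2)
river: ρ → (-2,7,5)
river: ρ → (5,3,-4)
river: ρ → (-4,5,4)
river: ρ → (4,3,-5)
river: ρ → (-5,7,2)
river: ρ → (2,9,-1)
river: ρ → (-1,9,2)
river: ρ → (2,7,-5)
river: ρ → (-5,3,4)
river: ρ → (4,5,-4)
ρ-cycle length = 14 (tail of 1 descent step not counted)

14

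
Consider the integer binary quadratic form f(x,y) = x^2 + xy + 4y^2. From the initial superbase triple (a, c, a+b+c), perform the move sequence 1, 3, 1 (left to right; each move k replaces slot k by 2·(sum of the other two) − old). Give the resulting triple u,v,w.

start (1,4,6) = (f(1,0),f(0,1),f(1,1))
replace slot 1: 2·(4+6) − 1 = 19 → (19,4,6)
replace slot 3: 2·(19+4) − 6 = 40 → (19,4,40)
replace slot 1: 2·(4+40) − 19 = 69 → (69,4,40)

69,4,40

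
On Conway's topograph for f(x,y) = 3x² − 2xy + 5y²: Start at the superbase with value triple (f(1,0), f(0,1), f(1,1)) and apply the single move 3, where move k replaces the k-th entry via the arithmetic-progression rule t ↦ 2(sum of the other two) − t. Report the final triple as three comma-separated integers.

start (3,5,6) = (f(1,0),f(0,1),f(1,1))
replace slot 3: 2·(3+5) − 6 = 10 → (3,5,10)

3,5,10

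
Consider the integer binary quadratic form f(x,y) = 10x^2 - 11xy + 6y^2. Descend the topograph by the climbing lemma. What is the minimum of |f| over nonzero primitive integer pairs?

translate: b→9 (≡-11 mod 20), so (10,-11,6)→(10,9,5)
flip: (10,9,5)→(5,-9,10)
translate: b→1 (≡-9 mod 10), so (5,-9,10)→(5,1,6)
reduced (well bottom): (5,1,6) with a≤c, −a<b≤a
well minimum = a = 5

5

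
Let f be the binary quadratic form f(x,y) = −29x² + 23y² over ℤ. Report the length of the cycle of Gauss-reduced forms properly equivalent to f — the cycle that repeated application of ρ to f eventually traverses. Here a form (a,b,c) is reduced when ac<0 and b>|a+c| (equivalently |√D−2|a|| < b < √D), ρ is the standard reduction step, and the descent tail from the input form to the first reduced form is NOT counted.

D = 2668, ⌊√D⌋ = 51
descent: ρ → (23,46,-6)  [lands on river]
river: ρ → (-6,50,7)
river: ρ → (7,48,-13)
river: ρ → (-13,30,34)
river: ρ → (34,38,-9)
river: ρ → (-9,34,42)
river: ρ → (42,50,-1)
river: ρ → (-1,50,42)
river: ρ → (42,34,-9)
river: ρ → (-9,38,34)
river: ρ → (34,30,-13)
river: ρ → (-13,48,7)
river: ρ → (7,50,-6)
river: ρ → (-6,46,23)
ρ-cycle length = 14 (tail of 1 descent step not counted)

14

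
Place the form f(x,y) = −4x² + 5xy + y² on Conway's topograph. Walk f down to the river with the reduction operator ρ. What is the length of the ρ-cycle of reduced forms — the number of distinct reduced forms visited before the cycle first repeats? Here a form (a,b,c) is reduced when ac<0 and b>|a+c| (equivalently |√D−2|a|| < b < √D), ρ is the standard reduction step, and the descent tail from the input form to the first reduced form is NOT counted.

D = 41, ⌊√D⌋ = 6
river: ρ → (1,5,-4)
river: ρ → (-4,3,2)
river: ρ → (2,5,-2)
river: ρ → (-2,3,4)
river: ρ → (4,5,-1)
river: ρ → (-1,5,4)
river: ρ → (4,3,-2)
river: ρ → (-2,5,2)
river: ρ → (2,3,-4)
river: ρ → (-4,5,1)
ρ-cycle length = 10 (tail of 0 descent steps not counted)

10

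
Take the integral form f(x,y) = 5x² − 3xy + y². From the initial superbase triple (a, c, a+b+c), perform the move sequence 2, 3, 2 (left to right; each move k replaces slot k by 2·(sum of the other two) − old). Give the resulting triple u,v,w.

start (5,1,3) = (f(1,0),f(0,1),f(1,1))
replace slot 2: 2·(5+3) − 1 = 15 → (5,15,3)
replace slot 3: 2·(5+15) − 3 = 37 → (5,15,37)
replace slot 2: 2·(5+37) − 15 = 69 → (5,69,37)

5,69,37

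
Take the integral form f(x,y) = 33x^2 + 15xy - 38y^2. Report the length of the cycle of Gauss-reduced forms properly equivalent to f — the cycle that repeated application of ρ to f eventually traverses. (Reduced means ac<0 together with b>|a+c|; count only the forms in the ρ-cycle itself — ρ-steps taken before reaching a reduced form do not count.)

D = 5241, ⌊√D⌋ = 72
river: ρ → (-38,61,10)
river: ρ → (10,59,-44)
river: ρ → (-44,29,25)
river: ρ → (25,71,-2)
river: ρ → (-2,69,60)
river: ρ → (60,51,-11)
river: ρ → (-11,59,40)
river: ρ → (40,21,-30)
river: ρ → (-30,39,31)
river: ρ → (31,23,-38)
river: ρ → (-38,53,16)
river: ρ → (16,43,-53)
river: ρ → (-53,63,6)
river: ρ → (6,69,-20)
river: ρ → (-20,51,33)
river: ρ → (33,15,-38)
ρ-cycle length = 16 (tail of 0 descent steps not counted)

16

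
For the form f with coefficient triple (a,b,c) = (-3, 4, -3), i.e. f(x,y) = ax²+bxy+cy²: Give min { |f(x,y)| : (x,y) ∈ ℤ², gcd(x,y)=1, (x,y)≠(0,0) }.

translate: b→2 (≡-4 mod 6), so (3,-4,3)→(3,2,2)
flip: (3,2,2)→(2,-2,3)
translate: b→2 (≡-2 mod 4), so (2,-2,3)→(2,2,3)
reduced (well bottom): (2,2,3) with a≤c, −a<b≤a
well minimum |f| = |-2| = 2 (negative-definite)

2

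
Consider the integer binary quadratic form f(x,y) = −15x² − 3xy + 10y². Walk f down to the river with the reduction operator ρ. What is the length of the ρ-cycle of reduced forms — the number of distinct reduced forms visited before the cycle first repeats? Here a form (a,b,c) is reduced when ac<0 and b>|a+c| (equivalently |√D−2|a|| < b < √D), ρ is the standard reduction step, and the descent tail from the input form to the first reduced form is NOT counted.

D = 609, ⌊√D⌋ = 24
descent: ρ → (10,23,-2)  [lands on river]
river: ρ → (-2,21,21)
river: ρ → (21,21,-2)
river: ρ → (-2,23,10)
river: ρ → (10,17,-8)
river: ρ → (-8,15,12)
river: ρ → (12,9,-11)
river: ρ → (-11,13,10)
river: ρ → (10,7,-14)
river: ρ → (-14,21,3)
river: ρ → (3,21,-14)
river: ρ → (-14,7,10)
river: ρ → (10,13,-11)
river: ρ → (-11,9,12)
river: ρ → (12,15,-8)
river: ρ → (-8,17,10)
ρ-cycle length = 16 (tail of 1 descent step not counted)

16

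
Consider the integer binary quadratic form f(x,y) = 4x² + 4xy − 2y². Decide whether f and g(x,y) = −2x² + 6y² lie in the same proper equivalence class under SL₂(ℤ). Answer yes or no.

D₁ = 48, D₂ = 48
river cycle of f (length 2): (-2, 4, 4), (4, 4, -2)
river cycle of g (length 2): (-2, 4, 4), (4, 4, -2)
cycles coincide ⇒ equivalent

yes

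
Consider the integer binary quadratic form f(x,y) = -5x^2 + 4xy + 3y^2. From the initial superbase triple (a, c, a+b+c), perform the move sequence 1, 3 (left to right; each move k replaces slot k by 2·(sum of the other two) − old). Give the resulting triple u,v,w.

start (-5,3,2) = (f(1,0),f(0,1),f(1,1))
replace slot 1: 2·(3+2) − (-5) = 15 → (15,3,2)
replace slot 3: 2·(15+3) − 2 = 34 → (15,3,34)

15,3,34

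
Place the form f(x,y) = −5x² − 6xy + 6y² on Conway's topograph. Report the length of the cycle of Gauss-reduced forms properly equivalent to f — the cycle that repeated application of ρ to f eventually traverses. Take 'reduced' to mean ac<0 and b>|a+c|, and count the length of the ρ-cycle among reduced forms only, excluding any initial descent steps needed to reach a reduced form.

D = 156, ⌊√D⌋ = 12
descent: ρ → (6,6,-5)  [lands on river]
river: ρ → (-5,4,7)
river: ρ → (7,10,-2)
river: ρ → (-2,10,7)
river: ρ → (7,4,-5)
river: ρ → (-5,6,6)
ρ-cycle length = 6 (tail of 1 descent step not counted)

6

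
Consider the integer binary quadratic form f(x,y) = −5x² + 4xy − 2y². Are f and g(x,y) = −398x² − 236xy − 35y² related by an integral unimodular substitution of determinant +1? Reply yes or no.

D₁ = -24, D₂ = -24
f is negative-definite; reduce −f:
−f: flip: (5,-4,2)→(2,4,5)
−f: translate: b→0 (≡4 mod 4), so (2,4,5)→(2,0,3)
−f: reduced (well bottom): (2,0,3) with a≤c, −a<b≤a
flip sign back: reduced form of f is (-2,0,-3)
g is negative-definite; reduce −g:
−g: flip: (398,236,35)→(35,-236,398)
−g: translate: b→-26 (≡-236 mod 70), so (35,-236,398)→(35,-26,5)
−g: flip: (35,-26,5)→(5,26,35)
−g: translate: b→-4 (≡26 mod 10), so (5,26,35)→(5,-4,2)
−g: flip: (5,-4,2)→(2,4,5)
−g: translate: b→0 (≡4 mod 4), so (2,4,5)→(2,0,3)
−g: reduced (well bottom): (2,0,3) with a≤c, −a<b≤a
flip sign back: reduced form of g is (-2,0,-3)
reduced forms (-2, 0, -3) vs (-2, 0, -3) ⇒ equivalent

yes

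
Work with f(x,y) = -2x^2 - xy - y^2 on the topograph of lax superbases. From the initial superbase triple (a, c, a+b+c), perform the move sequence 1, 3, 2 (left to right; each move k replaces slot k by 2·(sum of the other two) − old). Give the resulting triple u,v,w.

start (-2,-1,-4) = (f(1,0),f(0,1),f(1,1))
replace slot 1: 2·((-1)+(-4)) − (-2) = -8 → (-8,-1,-4)
replace slot 3: 2·((-8)+(-1)) − (-4) = -14 → (-8,-1,-14)
replace slot 2: 2·((-8)+(-14)) − (-1) = -43 → (-8,-43,-14)

-8,-43,-14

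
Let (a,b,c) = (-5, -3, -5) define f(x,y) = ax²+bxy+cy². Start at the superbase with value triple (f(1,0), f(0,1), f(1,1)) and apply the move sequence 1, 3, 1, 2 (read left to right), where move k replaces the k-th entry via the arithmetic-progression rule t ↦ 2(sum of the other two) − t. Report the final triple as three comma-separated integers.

start (-5,-5,-13) = (f(1,0),f(0,1),f(1,1))
replace slot 1: 2·((-5)+(-13)) − (-5) = -31 → (-31,-5,-13)
replace slot 3: 2·((-31)+(-5)) − (-13) = -59 → (-31,-5,-59)
replace slot 1: 2·((-5)+(-59)) − (-31) = -97 → (-97,-5,-59)
replace slot 2: 2·((-97)+(-59)) − (-5) = -307 → (-97,-307,-59)

-97,-307,-59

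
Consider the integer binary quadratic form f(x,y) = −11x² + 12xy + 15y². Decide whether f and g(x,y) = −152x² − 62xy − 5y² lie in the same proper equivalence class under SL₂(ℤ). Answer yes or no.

D₁ = 804, D₂ = 804
river cycle of f (length 14): (15, 18, -8), (-8, 14, 19), (19, 24, -3), (-3, 24, 19), (19, 14, -8), (-8, 18, 15), (15, 12, -11), (-11, 10, 16), (16, 22, -5), (-5, 28, 1), … (4 more)
river cycle of g (length 14): (-5, 22, 16), (16, 10, -11), (-11, 12, 15), (15, 18, -8), (-8, 14, 19), (19, 24, -3), (-3, 24, 19), (19, 14, -8), (-8, 18, 15), (15, 12, -11), … (4 more)
cycles coincide ⇒ equivalent

yes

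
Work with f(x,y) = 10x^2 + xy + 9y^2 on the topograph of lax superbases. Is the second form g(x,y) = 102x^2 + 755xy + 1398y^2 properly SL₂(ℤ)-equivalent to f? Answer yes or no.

D₁ = -359, D₂ = -359
f: flip: (10,1,9)→(9,-1,10)
f: reduced (well bottom): (9,-1,10) with a≤c, −a<b≤a
g: translate: b→-61 (≡755 mod 204), so (102,755,1398)→(102,-61,10)
g: flip: (102,-61,10)→(10,61,102)
g: translate: b→1 (≡61 mod 20), so (10,61,102)→(10,1,9)
g: flip: (10,1,9)→(9,-1,10)
g: reduced (well bottom): (9,-1,10) with a≤c, −a<b≤a
reduced forms (9, -1, 10) vs (9, -1, 10) ⇒ equivalent

yes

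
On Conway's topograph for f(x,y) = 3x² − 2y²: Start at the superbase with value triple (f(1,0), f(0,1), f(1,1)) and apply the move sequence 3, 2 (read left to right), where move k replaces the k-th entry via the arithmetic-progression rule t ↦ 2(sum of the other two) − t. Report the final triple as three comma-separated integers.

start (3,-2,1) = (f(1,0),f(0,1),f(1,1))
replace slot 3: 2·(3+(-2)) − 1 = 1 → (3,-2,1)
replace slot 2: 2·(3+1) − (-2) = 10 → (3,10,1)

3,10,1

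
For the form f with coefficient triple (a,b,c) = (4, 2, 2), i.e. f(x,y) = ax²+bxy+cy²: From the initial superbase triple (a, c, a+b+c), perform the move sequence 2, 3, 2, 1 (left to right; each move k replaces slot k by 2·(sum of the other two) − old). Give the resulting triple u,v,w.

start (4,2,8) = (f(1,0),f(0,1),f(1,1))
replace slot 2: 2·(4+8) − 2 = 22 → (4,22,8)
replace slot 3: 2·(4+22) − 8 = 44 → (4,22,44)
replace slot 2: 2·(4+44) − 22 = 74 → (4,74,44)
replace slot 1: 2·(74+44) − 4 = 232 → (232,74,44)

232,74,44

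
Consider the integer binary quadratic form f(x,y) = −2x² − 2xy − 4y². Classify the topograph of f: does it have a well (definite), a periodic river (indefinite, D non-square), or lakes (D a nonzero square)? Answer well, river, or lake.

D = b²−4ac = (-2)² − 4·(-2)·(-4) = -28
D < 0 ⇒ definite ⇒ every region one sign ⇒ single well

well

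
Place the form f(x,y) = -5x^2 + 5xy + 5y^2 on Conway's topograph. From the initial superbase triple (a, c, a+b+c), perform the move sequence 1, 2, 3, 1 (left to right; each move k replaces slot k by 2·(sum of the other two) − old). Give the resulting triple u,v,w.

start (-5,5,5) = (f(1,0),f(0,1),f(1,1))
replace slot 1: 2·(5+5) − (-5) = 25 → (25,5,5)
replace slot 2: 2·(25+5) − 5 = 55 → (25,55,5)
replace slot 3: 2·(25+55) − 5 = 155 → (25,55,155)
replace slot 1: 2·(55+155) − 25 = 395 → (395,55,155)

395,55,155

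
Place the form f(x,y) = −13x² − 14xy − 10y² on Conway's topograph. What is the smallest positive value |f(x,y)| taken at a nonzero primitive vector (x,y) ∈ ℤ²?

translate: b→-12 (≡14 mod 26), so (13,14,10)→(13,-12,9)
flip: (13,-12,9)→(9,12,13)
translate: b→-6 (≡12 mod 18), so (9,12,13)→(9,-6,10)
reduced (well bottom): (9,-6,10) with a≤c, −a<b≤a
well minimum |f| = |-9| = 9 (negative-definite)

9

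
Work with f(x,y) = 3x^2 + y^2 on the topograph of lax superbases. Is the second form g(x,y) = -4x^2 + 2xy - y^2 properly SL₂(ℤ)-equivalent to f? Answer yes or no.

D₁ = -12, D₂ = -12
f: flip: (3,0,1)→(1,0,3)
f: reduced (well bottom): (1,0,3) with a≤c, −a<b≤a
g is negative-definite; reduce −g:
−g: flip: (4,-2,1)→(1,2,4)
−g: translate: b→0 (≡2 mod 2), so (1,2,4)→(1,0,3)
−g: reduced (well bottom): (1,0,3) with a≤c, −a<b≤a
flip sign back: reduced form of g is (-1,0,-3)
reduced forms (1, 0, 3) vs (-1, 0, -3) ⇒ inequivalent

no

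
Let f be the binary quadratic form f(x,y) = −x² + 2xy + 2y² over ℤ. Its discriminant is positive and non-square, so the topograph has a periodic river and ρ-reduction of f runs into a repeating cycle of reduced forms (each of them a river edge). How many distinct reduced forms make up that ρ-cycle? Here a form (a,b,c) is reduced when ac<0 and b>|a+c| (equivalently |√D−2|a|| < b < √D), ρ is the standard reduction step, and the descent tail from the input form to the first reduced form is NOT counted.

D = 12, ⌊√D⌋ = 3
river: ρ → (2,2,-1)
river: ρ → (-1,2,2)
ρ-cycle length = 2 (tail of 0 descent steps not counted)

2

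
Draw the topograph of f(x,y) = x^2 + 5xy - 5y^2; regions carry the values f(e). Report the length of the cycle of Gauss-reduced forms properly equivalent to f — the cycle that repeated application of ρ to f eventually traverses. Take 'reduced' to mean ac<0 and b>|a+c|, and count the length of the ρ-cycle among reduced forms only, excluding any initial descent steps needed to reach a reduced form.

D = 45, ⌊√D⌋ = 6
river: ρ → (-5,5,1)
river: ρ → (1,5,-5)
ρ-cycle length = 2 (tail of 0 descent steps not counted)

2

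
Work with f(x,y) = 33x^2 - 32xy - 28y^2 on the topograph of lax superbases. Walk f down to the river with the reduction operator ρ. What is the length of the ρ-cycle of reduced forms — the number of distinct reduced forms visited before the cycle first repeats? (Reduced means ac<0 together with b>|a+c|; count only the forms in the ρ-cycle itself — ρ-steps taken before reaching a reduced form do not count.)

D = 4720, ⌊√D⌋ = 68
descent: ρ → (-28,32,33)  [lands on river]
river: ρ → (33,34,-27)
river: ρ → (-27,20,40)
river: ρ → (40,60,-7)
river: ρ → (-7,66,13)
river: ρ → (13,64,-12)
river: ρ → (-12,56,33)
river: ρ → (33,10,-35)
river: ρ → (-35,60,8)
river: ρ → (8,68,-3)
river: ρ → (-3,64,52)
river: ρ → (52,40,-15)
river: ρ → (-15,50,37)
river: ρ → (37,24,-28)
ρ-cycle length = 14 (tail of 1 descent step not counted)

14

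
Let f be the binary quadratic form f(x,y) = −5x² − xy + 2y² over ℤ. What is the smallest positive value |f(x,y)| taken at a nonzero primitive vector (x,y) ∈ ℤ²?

descent: ρ → (2,5,-2)  [lands on river]
river: ρ → (-2,3,4)
river: ρ → (4,5,-1)
river: ρ → (-1,5,4)
river: ρ → (4,3,-2)
river: ρ → (-2,5,2)
river: ρ → (2,3,-4)
river: ρ → (-4,5,1)
river: ρ → (1,5,-4)
river: ρ → (-4,3,2)
closes: descent 1, river 10
min |a| on river = 1

1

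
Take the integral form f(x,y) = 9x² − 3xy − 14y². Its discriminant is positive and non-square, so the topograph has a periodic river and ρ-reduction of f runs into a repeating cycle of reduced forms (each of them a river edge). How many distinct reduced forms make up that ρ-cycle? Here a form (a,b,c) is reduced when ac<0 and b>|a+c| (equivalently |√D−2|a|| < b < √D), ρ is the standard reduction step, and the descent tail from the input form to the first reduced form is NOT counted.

D = 513, ⌊√D⌋ = 22
descent: ρ → (-14,3,9)
descent: ρ → (9,15,-8)  [lands on river]
river: ρ → (-8,17,7)
river: ρ → (7,11,-14)
river: ρ → (-14,17,4)
river: ρ → (4,15,-18)
river: ρ → (-18,21,1)
river: ρ → (1,21,-18)
river: ρ → (-18,15,4)
river: ρ → (4,17,-14)
river: ρ → (-14,11,7)
river: ρ → (7,17,-8)
river: ρ → (-8,15,9)
river: ρ → (9,21,-2)
river: ρ → (-2,19,19)
river: ρ → (19,19,-2)
river: ρ → (-2,21,9)
ρ-cycle length = 16 (tail of 2 descent steps not counted)

16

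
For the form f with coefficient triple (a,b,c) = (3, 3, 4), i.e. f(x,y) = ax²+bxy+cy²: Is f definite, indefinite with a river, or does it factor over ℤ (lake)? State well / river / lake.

D = b²−4ac = 3² − 4·3·4 = -39
D < 0 ⇒ definite ⇒ every region one sign ⇒ single well

well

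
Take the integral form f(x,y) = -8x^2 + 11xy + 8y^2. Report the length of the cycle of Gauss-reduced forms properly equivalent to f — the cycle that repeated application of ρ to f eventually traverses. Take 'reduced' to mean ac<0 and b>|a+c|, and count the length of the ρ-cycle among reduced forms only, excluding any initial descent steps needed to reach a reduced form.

D = 377, ⌊√D⌋ = 19
river: ρ → (8,5,-11)
river: ρ → (-11,17,2)
river: ρ → (2,19,-2)
river: ρ → (-2,17,11)
river: ρ → (11,5,-8)
river: ρ → (-8,11,8)
ρ-cycle length = 6 (tail of 0 descent steps not counted)

6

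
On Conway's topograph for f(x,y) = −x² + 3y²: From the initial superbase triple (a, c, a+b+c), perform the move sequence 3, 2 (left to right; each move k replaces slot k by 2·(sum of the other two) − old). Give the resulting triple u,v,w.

start (-1,3,2) = (f(1,0),f(0,1),f(1,1))
replace slot 3: 2·((-1)+3) − 2 = 2 → (-1,3,2)
replace slot 2: 2·((-1)+2) − 3 = -1 → (-1,-1,2)

-1,-1,2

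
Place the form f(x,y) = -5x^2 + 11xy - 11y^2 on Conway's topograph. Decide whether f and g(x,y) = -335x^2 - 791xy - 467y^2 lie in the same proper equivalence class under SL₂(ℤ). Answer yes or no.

D₁ = -99, D₂ = -99
f is negative-definite; reduce −f:
−f: translate: b→-1 (≡-11 mod 10), so (5,-11,11)→(5,-1,5)
−f: flip: (5,-1,5)→(5,1,5)
−f: reduced (well bottom): (5,1,5) with a≤c, −a<b≤a
flip sign back: reduced form of f is (-5,-1,-5)
g is negative-definite; reduce −g:
−g: translate: b→121 (≡791 mod 670), so (335,791,467)→(335,121,11)
−g: flip: (335,121,11)→(11,-121,335)
−g: translate: b→11 (≡-121 mod 22), so (11,-121,335)→(11,11,5)
−g: flip: (11,11,5)→(5,-11,11)
−g: translate: b→-1 (≡-11 mod 10), so (5,-11,11)→(5,-1,5)
−g: flip: (5,-1,5)→(5,1,5)
−g: reduced (well bottom): (5,1,5) with a≤c, −a<b≤a
flip sign back: reduced form of g is (-5,-1,-5)
reduced forms (-5, -1, -5) vs (-5, -1, -5) ⇒ equivalent

yes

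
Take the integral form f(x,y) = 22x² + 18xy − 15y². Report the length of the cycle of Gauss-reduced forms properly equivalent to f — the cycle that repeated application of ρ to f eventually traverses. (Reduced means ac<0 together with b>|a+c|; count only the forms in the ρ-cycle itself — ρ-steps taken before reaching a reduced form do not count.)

D = 1644, ⌊√D⌋ = 40
river: ρ → (-15,12,25)
river: ρ → (25,38,-2)
river: ρ → (-2,38,25)
river: ρ → (25,12,-15)
river: ρ → (-15,18,22)
river: ρ → (22,26,-11)
river: ρ → (-11,40,1)
river: ρ → (1,40,-11)
river: ρ → (-11,26,22)
river: ρ → (22,18,-15)
ρ-cycle length = 10 (tail of 0 descent steps not counted)

10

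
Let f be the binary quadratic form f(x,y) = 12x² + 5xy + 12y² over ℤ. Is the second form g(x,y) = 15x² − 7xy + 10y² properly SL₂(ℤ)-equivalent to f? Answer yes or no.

D₁ = -551, D₂ = -551
f: reduced (well bottom): (12,5,12) with a≤c, −a<b≤a
g: flip: (15,-7,10)→(10,7,15)
g: reduced (well bottom): (10,7,15) with a≤c, −a<b≤a
reduced forms (12, 5, 12) vs (10, 7, 15) ⇒ inequivalent

no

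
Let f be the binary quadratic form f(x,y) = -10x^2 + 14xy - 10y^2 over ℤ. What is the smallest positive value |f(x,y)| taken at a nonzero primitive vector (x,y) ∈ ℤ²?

translate: b→6 (≡-14 mod 20), so (10,-14,10)→(10,6,6)
flip: (10,6,6)→(6,-6,10)
translate: b→6 (≡-6 mod 12), so (6,-6,10)→(6,6,10)
reduced (well bottom): (6,6,10) with a≤c, −a<b≤a
well minimum |f| = |-6| = 6 (negative-definite)

6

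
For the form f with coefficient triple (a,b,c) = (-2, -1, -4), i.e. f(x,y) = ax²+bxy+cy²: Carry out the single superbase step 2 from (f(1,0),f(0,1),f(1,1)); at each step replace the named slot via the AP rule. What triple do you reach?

start (-2,-4,-7) = (f(1,0),f(0,1),f(1,1))
replace slot 2: 2·((-2)+(-7)) − (-4) = -14 → (-2,-14,-7)

-2,-14,-7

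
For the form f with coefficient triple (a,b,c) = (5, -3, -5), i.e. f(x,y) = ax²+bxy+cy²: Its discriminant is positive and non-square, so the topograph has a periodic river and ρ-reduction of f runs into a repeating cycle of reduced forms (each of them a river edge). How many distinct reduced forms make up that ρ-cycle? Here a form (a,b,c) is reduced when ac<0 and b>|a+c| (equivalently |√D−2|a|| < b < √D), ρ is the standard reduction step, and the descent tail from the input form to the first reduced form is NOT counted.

D = 109, ⌊√D⌋ = 10
descent: ρ → (-5,3,5)  [lands on river]
river: ρ → (5,7,-3)
river: ρ → (-3,5,7)
river: ρ → (7,9,-1)
river: ρ → (-1,9,7)
river: ρ → (7,5,-3)
river: ρ → (-3,7,5)
river: ρ → (5,3,-5)
river: ρ → (-5,7,3)
river: ρ → (3,5,-7)
river: ρ → (-7,9,1)
river: ρ → (1,9,-7)
river: ρ → (-7,5,3)
river: ρ → (3,7,-5)
ρ-cycle length = 14 (tail of 1 descent step not counted)

14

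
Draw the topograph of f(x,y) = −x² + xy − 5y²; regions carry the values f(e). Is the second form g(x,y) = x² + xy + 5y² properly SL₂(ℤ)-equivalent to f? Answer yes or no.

D₁ = -19, D₂ = -19
f is negative-definite; reduce −f:
−f: translate: b→1 (≡-1 mod 2), so (1,-1,5)→(1,1,5)
−f: reduced (well bottom): (1,1,5) with a≤c, −a<b≤a
flip sign back: reduced form of f is (-1,-1,-5)
g: reduced (well bottom): (1,1,5) with a≤c, −a<b≤a
reduced forms (-1, -1, -5) vs (1, 1, 5) ⇒ inequivalent

no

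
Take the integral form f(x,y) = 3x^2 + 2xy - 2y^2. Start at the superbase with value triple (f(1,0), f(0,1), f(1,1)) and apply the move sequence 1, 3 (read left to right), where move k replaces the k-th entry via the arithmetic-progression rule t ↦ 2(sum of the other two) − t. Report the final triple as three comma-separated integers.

start (3,-2,3) = (f(1,0),f(0,1),f(1,1))
replace slot 1: 2·((-2)+3) − 3 = -1 → (-1,-2,3)
replace slot 3: 2·((-1)+(-2)) − 3 = -9 → (-1,-2,-9)

-1,-2,-9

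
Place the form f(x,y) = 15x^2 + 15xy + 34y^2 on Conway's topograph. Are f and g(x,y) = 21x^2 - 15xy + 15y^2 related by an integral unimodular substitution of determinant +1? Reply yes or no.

D₁ = -1815, D₂ = -1035
discriminants differ ⇒ not SL₂(ℤ)-equivalent

no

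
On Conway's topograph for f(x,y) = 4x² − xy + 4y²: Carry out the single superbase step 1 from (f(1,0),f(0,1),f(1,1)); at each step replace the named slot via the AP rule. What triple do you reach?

start (4,4,7) = (f(1,0),f(0,1),f(1,1))
replace slot 1: 2·(4+7) − 4 = 18 → (18,4,7)

18,4,7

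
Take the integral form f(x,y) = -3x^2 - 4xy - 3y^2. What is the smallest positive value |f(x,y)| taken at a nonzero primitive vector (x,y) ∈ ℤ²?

translate: b→-2 (≡4 mod 6), so (3,4,3)→(3,-2,2)
flip: (3,-2,2)→(2,2,3)
reduced (well bottom): (2,2,3) with a≤c, −a<b≤a
well minimum |f| = |-2| = 2 (negative-definite)

2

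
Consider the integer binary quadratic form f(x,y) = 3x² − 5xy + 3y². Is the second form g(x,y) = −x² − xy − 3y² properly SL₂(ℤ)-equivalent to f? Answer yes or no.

D₁ = -11, D₂ = -11
f: translate: b→1 (≡-5 mod 6), so (3,-5,3)→(3,1,1)
f: flip: (3,1,1)→(1,-1,3)
f: translate: b→1 (≡-1 mod 2), so (1,-1,3)→(1,1,3)
f: reduced (well bottom): (1,1,3) with a≤c, −a<b≤a
g is negative-definite; reduce −g:
−g: reduced (well bottom): (1,1,3) with a≤c, −a<b≤a
flip sign back: reduced form of g is (-1,-1,-3)
reduced forms (1, 1, 3) vs (-1, -1, -3) ⇒ inequivalent

no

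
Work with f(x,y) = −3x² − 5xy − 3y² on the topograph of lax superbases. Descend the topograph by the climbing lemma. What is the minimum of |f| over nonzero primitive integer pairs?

translate: b→-1 (≡5 mod 6), so (3,5,3)→(3,-1,1)
flip: (3,-1,1)→(1,1,3)
reduced (well bottom): (1,1,3) with a≤c, −a<b≤a
well minimum |f| = |-1| = 1 (negative-definite)

1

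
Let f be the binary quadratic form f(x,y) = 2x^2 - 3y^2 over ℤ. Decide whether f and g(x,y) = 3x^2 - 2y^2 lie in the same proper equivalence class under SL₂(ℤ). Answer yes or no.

D₁ = 24, D₂ = 24
river cycle of f (length 2): (2, 4, -1), (-1, 4, 2)
river cycle of g (length 2): (-2, 4, 1), (1, 4, -2)
cycles differ ⇒ inequivalent

no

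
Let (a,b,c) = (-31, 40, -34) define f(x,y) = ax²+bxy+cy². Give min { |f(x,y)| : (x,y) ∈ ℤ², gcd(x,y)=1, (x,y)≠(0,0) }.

translate: b→22 (≡-40 mod 62), so (31,-40,34)→(31,22,25)
flip: (31,22,25)→(25,-22,31)
reduced (well bottom): (25,-22,31) with a≤c, −a<b≤a
well minimum |f| = |-25| = 25 (negative-definite)

25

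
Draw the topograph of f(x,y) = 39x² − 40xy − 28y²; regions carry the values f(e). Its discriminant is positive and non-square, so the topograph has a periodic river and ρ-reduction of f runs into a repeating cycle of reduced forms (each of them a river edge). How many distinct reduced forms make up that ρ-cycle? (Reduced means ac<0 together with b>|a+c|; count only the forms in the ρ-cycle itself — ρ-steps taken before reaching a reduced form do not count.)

D = 5968, ⌊√D⌋ = 77
descent: ρ → (-28,40,39)  [lands on river]
river: ρ → (39,38,-29)
river: ρ → (-29,20,48)
river: ρ → (48,76,-1)
river: ρ → (-1,76,48)
river: ρ → (48,20,-29)
river: ρ → (-29,38,39)
river: ρ → (39,40,-28)
river: ρ → (-28,72,7)
river: ρ → (7,68,-48)
river: ρ → (-48,28,27)
river: ρ → (27,26,-49)
river: ρ → (-49,72,4)
river: ρ → (4,72,-49)
river: ρ → (-49,26,27)
river: ρ → (27,28,-48)
river: ρ → (-48,68,7)
river: ρ → (7,72,-28)
ρ-cycle length = 18 (tail of 1 descent step not counted)

18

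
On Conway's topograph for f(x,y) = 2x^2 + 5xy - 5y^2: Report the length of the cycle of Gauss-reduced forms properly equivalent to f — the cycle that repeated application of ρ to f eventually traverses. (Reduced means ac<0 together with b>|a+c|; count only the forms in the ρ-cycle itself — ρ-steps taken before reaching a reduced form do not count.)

D = 65, ⌊√D⌋ = 8
river: ρ → (-5,5,2)
river: ρ → (2,7,-2)
river: ρ → (-2,5,5)
river: ρ → (5,5,-2)
river: ρ → (-2,7,2)
river: ρ → (2,5,-5)
ρ-cycle length = 6 (tail of 0 descent steps not counted)

6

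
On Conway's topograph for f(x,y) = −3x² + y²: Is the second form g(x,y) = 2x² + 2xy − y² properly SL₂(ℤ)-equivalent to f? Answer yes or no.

D₁ = 12, D₂ = 12
river cycle of f (length 2): (1, 2, -2), (-2, 2, 1)
river cycle of g (length 2): (-1, 2, 2), (2, 2, -1)
cycles differ ⇒ inequivalent

no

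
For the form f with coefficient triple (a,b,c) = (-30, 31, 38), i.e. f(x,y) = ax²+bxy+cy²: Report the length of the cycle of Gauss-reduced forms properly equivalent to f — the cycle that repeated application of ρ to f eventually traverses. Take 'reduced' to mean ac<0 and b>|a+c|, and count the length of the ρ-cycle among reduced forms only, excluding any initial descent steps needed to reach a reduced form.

D = 5521, ⌊√D⌋ = 74
river: ρ → (38,45,-23)
river: ρ → (-23,47,36)
river: ρ → (36,25,-34)
river: ρ → (-34,43,27)
river: ρ → (27,65,-12)
river: ρ → (-12,55,52)
river: ρ → (52,49,-15)
river: ρ → (-15,71,8)
river: ρ → (8,73,-6)
river: ρ → (-6,71,20)
river: ρ → (20,49,-39)
river: ρ → (-39,29,30)
river: ρ → (30,31,-38)
river: ρ → (-38,45,23)
river: ρ → (23,47,-36)
river: ρ → (-36,25,34)
river: ρ → (34,43,-27)
river: ρ → (-27,65,12)
river: ρ → (12,55,-52)
river: ρ → (-52,49,15)
river: ρ → (15,71,-8)
river: ρ → (-8,73,6)
river: ρ → (6,71,-20)
river: ρ → (-20,49,39)
river: ρ → (39,29,-30)
river: ρ → (-30,31,38)
ρ-cycle length = 26 (tail of 0 descent steps not counted)

26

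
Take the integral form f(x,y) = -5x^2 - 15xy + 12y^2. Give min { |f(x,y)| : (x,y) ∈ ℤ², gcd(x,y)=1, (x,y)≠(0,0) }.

descent: ρ → (12,15,-5)  [lands on river]
river: ρ → (-5,15,12)
river: ρ → (12,9,-8)
river: ρ → (-8,7,13)
river: ρ → (13,19,-2)
river: ρ → (-2,21,3)
river: ρ → (3,21,-2)
river: ρ → (-2,19,13)
river: ρ → (13,7,-8)
river: ρ → (-8,9,12)
closes: descent 1, river 10
min |a| on river = 2

2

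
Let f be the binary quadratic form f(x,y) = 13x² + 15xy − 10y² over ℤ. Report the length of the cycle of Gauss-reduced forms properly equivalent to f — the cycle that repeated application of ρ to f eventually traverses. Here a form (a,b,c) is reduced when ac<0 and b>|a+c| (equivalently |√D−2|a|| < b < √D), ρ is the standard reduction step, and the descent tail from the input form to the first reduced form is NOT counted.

D = 745, ⌊√D⌋ = 27
river: ρ → (-10,25,3)
river: ρ → (3,23,-18)
river: ρ → (-18,13,8)
river: ρ → (8,19,-12)
river: ρ → (-12,5,15)
river: ρ → (15,25,-2)
river: ρ → (-2,27,2)
river: ρ → (2,25,-15)
river: ρ → (-15,5,12)
river: ρ → (12,19,-8)
river: ρ → (-8,13,18)
river: ρ → (18,23,-3)
river: ρ → (-3,25,10)
river: ρ → (10,15,-13)
river: ρ → (-13,11,12)
river: ρ → (12,13,-12)
river: ρ → (-12,11,13)
river: ρ → (13,15,-10)
ρ-cycle length = 18 (tail of 0 descent steps not counted)

18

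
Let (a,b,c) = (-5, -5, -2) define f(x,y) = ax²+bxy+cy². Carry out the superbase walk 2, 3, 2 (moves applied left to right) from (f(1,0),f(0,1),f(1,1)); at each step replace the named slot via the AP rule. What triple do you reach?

start (-5,-2,-12) = (f(1,0),f(0,1),f(1,1))
replace slot 2: 2·((-5)+(-12)) − (-2) = -32 → (-5,-32,-12)
replace slot 3: 2·((-5)+(-32)) − (-12) = -62 → (-5,-32,-62)
replace slot 2: 2·((-5)+(-62)) − (-32) = -102 → (-5,-102,-62)

-5,-102,-62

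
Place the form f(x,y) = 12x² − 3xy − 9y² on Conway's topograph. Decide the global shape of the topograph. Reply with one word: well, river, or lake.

D = b²−4ac = (-3)² − 4·12·(-9) = 441
D = 21² is a perfect square ⇒ form factors over ℤ ⇒ lakes

lake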